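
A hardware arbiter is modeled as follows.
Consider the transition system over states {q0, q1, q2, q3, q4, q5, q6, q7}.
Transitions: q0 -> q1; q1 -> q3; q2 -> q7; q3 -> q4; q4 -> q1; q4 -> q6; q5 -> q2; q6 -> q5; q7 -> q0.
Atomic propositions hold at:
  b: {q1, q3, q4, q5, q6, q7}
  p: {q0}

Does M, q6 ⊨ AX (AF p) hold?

AF p: least fixpoint, start Z0 = {q0}, add states with every successor in Z. Z1 = {q0, q7}; Z2 = {q0, q2, q7}; Z3 = {q0, q2, q5, q7}; Z4 = {q0, q2, q5, q6, q7}; fixed.
Sat(AF p) = {q0, q2, q5, q6, q7}
Sat(AX (AF p)) = {s : every successor in {q0, q2, q5, q6, q7}} = {q2, q5, q6, q7}
q6 ∈ Sat(AX (AF p)) = {q2, q5, q6, q7}, so the formula holds at q6.

Yes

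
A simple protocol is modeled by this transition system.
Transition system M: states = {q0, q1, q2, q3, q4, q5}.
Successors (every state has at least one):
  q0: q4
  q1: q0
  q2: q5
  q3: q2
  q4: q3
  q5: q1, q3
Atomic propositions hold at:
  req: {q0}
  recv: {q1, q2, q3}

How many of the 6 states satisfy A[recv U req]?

A[recv U req]: least fixpoint, start Z0 = Sat(req) = {q0}, add states in Sat(recv) with every successor in Z. Z1 = {q0, q1}; fixed.
Sat(A[recv U req]) = {q0, q1}
|Sat(A[recv U req])| = |{q0, q1}| = 2.

2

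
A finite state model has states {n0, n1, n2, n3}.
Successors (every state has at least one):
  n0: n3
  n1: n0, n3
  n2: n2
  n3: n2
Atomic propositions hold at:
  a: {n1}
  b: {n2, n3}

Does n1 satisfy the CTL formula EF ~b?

Yes

Sat(~b) = {n0, n1}
EF ~b: least fixpoint, start Z0 = {n0, n1}, add states with some successor in Z. Already a fixed point.
Sat(EF ~b) = {n0, n1}
n1 ∈ Sat(EF ~b) = {n0, n1}, so the formula holds at n1.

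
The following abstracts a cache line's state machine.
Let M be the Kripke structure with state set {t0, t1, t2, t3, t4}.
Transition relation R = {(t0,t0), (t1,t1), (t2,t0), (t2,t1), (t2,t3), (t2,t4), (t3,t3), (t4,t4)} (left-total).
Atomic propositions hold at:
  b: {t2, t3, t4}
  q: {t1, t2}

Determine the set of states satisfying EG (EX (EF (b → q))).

Sat(b → q) = {t0, t1, t2}
EF (b → q): least fixpoint, start Z0 = {t0, t1, t2}, add states with some successor in Z. Already a fixed point.
Sat(EF (b → q)) = {t0, t1, t2}
Sat(EX (EF (b → q))) = {s : some successor in {t0, t1, t2}} = {t0, t1, t2}
EG (EX (EF (b → q))): greatest fixpoint, start Z0 = {t0, t1, t2}, keep only states in Sat with some successor in Z. Already a fixed point.
Sat(EG (EX (EF (b → q)))) = {t0, t1, t2}

{t0, t1, t2}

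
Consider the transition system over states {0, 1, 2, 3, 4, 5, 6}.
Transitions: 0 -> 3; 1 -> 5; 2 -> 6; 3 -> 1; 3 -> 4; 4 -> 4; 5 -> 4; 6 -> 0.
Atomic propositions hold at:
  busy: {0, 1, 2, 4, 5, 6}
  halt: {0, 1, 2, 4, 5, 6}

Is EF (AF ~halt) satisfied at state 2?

Yes

Sat(~halt) = {3}
AF ~halt: least fixpoint, start Z0 = {3}, add states with every successor in Z. Z1 = {0, 3}; Z2 = {0, 3, 6}; Z3 = {0, 2, 3, 6}; fixed.
Sat(AF ~halt) = {0, 2, 3, 6}
EF (AF ~halt): least fixpoint, start Z0 = {0, 2, 3, 6}, add states with some successor in Z. Already a fixed point.
Sat(EF (AF ~halt)) = {0, 2, 3, 6}
2 ∈ Sat(EF (AF ~halt)) = {0, 2, 3, 6}, so the formula holds at 2.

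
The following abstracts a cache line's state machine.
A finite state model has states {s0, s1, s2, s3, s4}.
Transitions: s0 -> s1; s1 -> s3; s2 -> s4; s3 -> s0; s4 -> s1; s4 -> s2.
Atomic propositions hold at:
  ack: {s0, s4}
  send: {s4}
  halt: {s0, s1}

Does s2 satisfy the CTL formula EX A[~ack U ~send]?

Sat(~ack) = {s1, s2, s3}
Sat(~send) = {s0, s1, s2, s3}
A[~ack U ~send]: least fixpoint, start Z0 = Sat(~send) = {s0, s1, s2, s3}, add states in Sat(~ack) with every successor in Z. Already a fixed point.
Sat(A[~ack U ~send]) = {s0, s1, s2, s3}
Sat(EX A[~ack U ~send]) = {s : some successor in {s0, s1, s2, s3}} = {s0, s1, s3, s4}
s2 ∉ Sat(EX A[~ack U ~send]) = {s0, s1, s3, s4}, so the formula does not hold at s2.

No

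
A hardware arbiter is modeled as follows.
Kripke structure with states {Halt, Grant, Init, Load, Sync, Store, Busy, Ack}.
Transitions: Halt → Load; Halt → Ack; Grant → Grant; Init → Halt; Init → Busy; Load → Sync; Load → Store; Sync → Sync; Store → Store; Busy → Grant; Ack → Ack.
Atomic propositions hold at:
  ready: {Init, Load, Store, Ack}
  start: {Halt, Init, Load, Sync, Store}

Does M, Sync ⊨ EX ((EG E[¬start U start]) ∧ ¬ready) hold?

Sat(¬start) = {Grant, Busy, Ack}
E[¬start U start]: least fixpoint, start Z0 = Sat(start) = {Halt, Init, Load, Sync, Store}, add states in Sat(¬start) with some successor in Z. Already a fixed point.
Sat(E[¬start U start]) = {Halt, Init, Load, Sync, Store}
EG E[¬start U start]: greatest fixpoint, start Z0 = {Halt, Init, Load, Sync, Store}, keep only states in Sat with some successor in Z. Already a fixed point.
Sat(EG E[¬start U start]) = {Halt, Init, Load, Sync, Store}
Sat(¬ready) = {Halt, Grant, Sync, Busy}
Sat((EG E[¬start U start]) ∧ ¬ready) = {Halt, Sync}
Sat(EX ((EG E[¬start U start]) ∧ ¬ready)) = {s : some successor in {Halt, Sync}} = {Init, Load, Sync}
Sync ∈ Sat(EX ((EG E[¬start U start]) ∧ ¬ready)) = {Init, Load, Sync}, so the formula holds at Sync.

Yes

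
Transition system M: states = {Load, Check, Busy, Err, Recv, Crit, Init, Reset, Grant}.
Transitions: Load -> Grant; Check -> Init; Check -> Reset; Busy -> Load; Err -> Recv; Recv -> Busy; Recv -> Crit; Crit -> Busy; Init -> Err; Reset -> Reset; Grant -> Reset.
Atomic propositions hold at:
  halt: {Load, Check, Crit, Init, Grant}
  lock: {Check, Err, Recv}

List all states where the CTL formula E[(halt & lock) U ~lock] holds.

{Load, Check, Busy, Crit, Init, Reset, Grant}

Sat(halt & lock) = {Check}
Sat(~lock) = {Load, Busy, Crit, Init, Reset, Grant}
E[(halt & lock) U ~lock]: least fixpoint, start Z0 = Sat(~lock) = {Load, Busy, Crit, Init, Reset, Grant}, add states in Sat(halt & lock) with some successor in Z. Z1 = {Load, Check, Busy, Crit, Init, Reset, Grant}; fixed.
Sat(E[(halt & lock) U ~lock]) = {Load, Check, Busy, Crit, Init, Reset, Grant}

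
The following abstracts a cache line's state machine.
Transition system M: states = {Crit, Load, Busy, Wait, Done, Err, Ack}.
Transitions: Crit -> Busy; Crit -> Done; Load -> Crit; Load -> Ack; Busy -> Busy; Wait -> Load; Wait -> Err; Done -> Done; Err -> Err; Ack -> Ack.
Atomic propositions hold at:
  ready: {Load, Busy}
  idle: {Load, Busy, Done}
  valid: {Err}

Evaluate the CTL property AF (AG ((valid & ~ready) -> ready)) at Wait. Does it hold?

No

Sat(~ready) = {Crit, Wait, Done, Err, Ack}
Sat(valid & ~ready) = {Err}
Sat((valid & ~ready) -> ready) = {Crit, Load, Busy, Wait, Done, Ack}
AG ((valid & ~ready) -> ready): greatest fixpoint, start Z0 = {Crit, Load, Busy, Wait, Done, Ack}, keep only states in Sat with every successor in Z. Z1 = {Crit, Load, Busy, Done, Ack}; fixed.
Sat(AG ((valid & ~ready) -> ready)) = {Crit, Load, Busy, Done, Ack}
AF (AG ((valid & ~ready) -> ready)): least fixpoint, start Z0 = {Crit, Load, Busy, Done, Ack}, add states with every successor in Z. Already a fixed point.
Sat(AF (AG ((valid & ~ready) -> ready))) = {Crit, Load, Busy, Done, Ack}
Wait ∉ Sat(AF (AG ((valid & ~ready) -> ready))) = {Crit, Load, Busy, Done, Ack}, so the formula does not hold at Wait.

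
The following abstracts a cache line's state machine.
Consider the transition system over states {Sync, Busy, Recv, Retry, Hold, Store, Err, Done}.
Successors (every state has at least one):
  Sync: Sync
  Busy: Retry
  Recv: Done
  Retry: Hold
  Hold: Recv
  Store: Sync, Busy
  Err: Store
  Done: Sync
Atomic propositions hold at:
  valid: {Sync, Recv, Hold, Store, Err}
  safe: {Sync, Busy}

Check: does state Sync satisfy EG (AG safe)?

AG safe: greatest fixpoint, start Z0 = {Sync, Busy}, keep only states in Sat with every successor in Z. Z1 = {Sync}; fixed.
Sat(AG safe) = {Sync}
EG (AG safe): greatest fixpoint, start Z0 = {Sync}, keep only states in Sat with some successor in Z. Already a fixed point.
Sat(EG (AG safe)) = {Sync}
Sync ∈ Sat(EG (AG safe)) = {Sync}, so the formula holds at Sync.

Yes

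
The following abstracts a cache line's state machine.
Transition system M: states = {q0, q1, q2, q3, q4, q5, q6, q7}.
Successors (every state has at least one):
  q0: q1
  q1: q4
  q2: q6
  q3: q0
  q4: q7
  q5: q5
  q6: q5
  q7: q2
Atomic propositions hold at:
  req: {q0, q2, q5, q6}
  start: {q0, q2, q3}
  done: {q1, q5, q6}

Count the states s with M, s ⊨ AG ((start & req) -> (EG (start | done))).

6

Sat(start & req) = {q0, q2}
Sat(start | done) = {q0, q1, q2, q3, q5, q6}
EG (start | done): greatest fixpoint, start Z0 = {q0, q1, q2, q3, q5, q6}, keep only states in Sat with some successor in Z. Z1 = {q0, q2, q3, q5, q6}; Z2 = {q2, q3, q5, q6}; Z3 = {q2, q5, q6}; fixed.
Sat(EG (start | done)) = {q2, q5, q6}
Sat((start & req) -> (EG (start | done))) = {q1, q2, q3, q4, q5, q6, q7}
AG ((start & req) -> (EG (start | done))): greatest fixpoint, start Z0 = {q1, q2, q3, q4, q5, q6, q7}, keep only states in Sat with every successor in Z. Z1 = {q1, q2, q4, q5, q6, q7}; fixed.
Sat(AG ((start & req) -> (EG (start | done)))) = {q1, q2, q4, q5, q6, q7}
|Sat(AG ((start & req) -> (EG (start | done))))| = |{q1, q2, q4, q5, q6, q7}| = 6.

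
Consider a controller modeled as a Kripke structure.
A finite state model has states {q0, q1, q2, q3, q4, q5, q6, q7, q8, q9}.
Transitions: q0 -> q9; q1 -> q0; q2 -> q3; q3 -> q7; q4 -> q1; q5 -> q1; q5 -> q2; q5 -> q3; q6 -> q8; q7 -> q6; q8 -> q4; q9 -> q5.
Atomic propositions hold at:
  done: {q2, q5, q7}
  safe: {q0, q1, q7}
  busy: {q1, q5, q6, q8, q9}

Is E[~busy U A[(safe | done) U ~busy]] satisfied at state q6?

No

Sat(~busy) = {q0, q2, q3, q4, q7}
Sat(safe | done) = {q0, q1, q2, q5, q7}
A[(safe | done) U ~busy]: least fixpoint, start Z0 = Sat(~busy) = {q0, q2, q3, q4, q7}, add states in Sat(safe | done) with every successor in Z. Z1 = {q0, q1, q2, q3, q4, q7}; Z2 = {q0, q1, q2, q3, q4, q5, q7}; fixed.
Sat(A[(safe | done) U ~busy]) = {q0, q1, q2, q3, q4, q5, q7}
E[~busy U A[(safe | done) U ~busy]]: least fixpoint, start Z0 = Sat(A[(safe | done) U ~busy]) = {q0, q1, q2, q3, q4, q5, q7}, add states in Sat(~busy) with some successor in Z. Already a fixed point.
Sat(E[~busy U A[(safe | done) U ~busy]]) = {q0, q1, q2, q3, q4, q5, q7}
q6 ∉ Sat(E[~busy U A[(safe | done) U ~busy]]) = {q0, q1, q2, q3, q4, q5, q7}, so the formula does not hold at q6.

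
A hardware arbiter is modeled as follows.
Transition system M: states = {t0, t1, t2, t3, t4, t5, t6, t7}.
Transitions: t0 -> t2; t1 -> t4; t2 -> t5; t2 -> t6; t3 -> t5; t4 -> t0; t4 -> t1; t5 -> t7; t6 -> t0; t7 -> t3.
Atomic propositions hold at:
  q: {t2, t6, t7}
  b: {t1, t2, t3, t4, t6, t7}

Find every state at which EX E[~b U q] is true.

{t0, t2, t3, t4, t5, t6}

Sat(~b) = {t0, t5}
E[~b U q]: least fixpoint, start Z0 = Sat(q) = {t2, t6, t7}, add states in Sat(~b) with some successor in Z. Z1 = {t0, t2, t5, t6, t7}; fixed.
Sat(E[~b U q]) = {t0, t2, t5, t6, t7}
Sat(EX E[~b U q]) = {s : some successor in {t0, t2, t5, t6, t7}} = {t0, t2, t3, t4, t5, t6}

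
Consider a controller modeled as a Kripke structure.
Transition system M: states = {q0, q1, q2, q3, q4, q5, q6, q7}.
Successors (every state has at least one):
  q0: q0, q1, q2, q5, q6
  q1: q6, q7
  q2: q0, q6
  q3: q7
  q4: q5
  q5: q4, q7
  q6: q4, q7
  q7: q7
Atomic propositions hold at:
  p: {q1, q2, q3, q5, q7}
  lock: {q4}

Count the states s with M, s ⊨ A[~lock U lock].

Sat(~lock) = {q0, q1, q2, q3, q5, q6, q7}
A[~lock U lock]: least fixpoint, start Z0 = Sat(lock) = {q4}, add states in Sat(~lock) with every successor in Z. Already a fixed point.
Sat(A[~lock U lock]) = {q4}
|Sat(A[~lock U lock])| = |{q4}| = 1.

1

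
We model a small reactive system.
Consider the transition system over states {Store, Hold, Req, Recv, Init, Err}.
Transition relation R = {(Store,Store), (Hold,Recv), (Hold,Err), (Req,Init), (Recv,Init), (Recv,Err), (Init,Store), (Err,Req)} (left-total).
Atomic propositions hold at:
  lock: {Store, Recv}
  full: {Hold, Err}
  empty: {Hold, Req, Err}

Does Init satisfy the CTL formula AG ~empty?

Yes

Sat(~empty) = {Store, Recv, Init}
AG ~empty: greatest fixpoint, start Z0 = {Store, Recv, Init}, keep only states in Sat with every successor in Z. Z1 = {Store, Init}; fixed.
Sat(AG ~empty) = {Store, Init}
Init ∈ Sat(AG ~empty) = {Store, Init}, so the formula holds at Init.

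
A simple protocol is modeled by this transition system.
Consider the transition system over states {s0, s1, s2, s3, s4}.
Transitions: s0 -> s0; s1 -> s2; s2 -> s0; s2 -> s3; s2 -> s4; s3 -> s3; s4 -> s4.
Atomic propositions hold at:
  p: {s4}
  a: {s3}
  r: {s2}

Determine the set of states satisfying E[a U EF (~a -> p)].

Sat(~a) = {s0, s1, s2, s4}
Sat(~a -> p) = {s3, s4}
EF (~a -> p): least fixpoint, start Z0 = {s3, s4}, add states with some successor in Z. Z1 = {s2, s3, s4}; Z2 = {s1, s2, s3, s4}; fixed.
Sat(EF (~a -> p)) = {s1, s2, s3, s4}
E[a U EF (~a -> p)]: least fixpoint, start Z0 = Sat(EF (~a -> p)) = {s1, s2, s3, s4}, add states in Sat(a) with some successor in Z. Already a fixed point.
Sat(E[a U EF (~a -> p)]) = {s1, s2, s3, s4}

{s1, s2, s3, s4}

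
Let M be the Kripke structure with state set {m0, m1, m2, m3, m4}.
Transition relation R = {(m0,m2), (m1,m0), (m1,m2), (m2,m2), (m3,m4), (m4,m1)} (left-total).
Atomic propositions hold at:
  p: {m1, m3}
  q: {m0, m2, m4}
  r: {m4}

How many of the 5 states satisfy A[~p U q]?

3

Sat(~p) = {m0, m2, m4}
A[~p U q]: least fixpoint, start Z0 = Sat(q) = {m0, m2, m4}, add states in Sat(~p) with every successor in Z. Already a fixed point.
Sat(A[~p U q]) = {m0, m2, m4}
|Sat(A[~p U q])| = |{m0, m2, m4}| = 3.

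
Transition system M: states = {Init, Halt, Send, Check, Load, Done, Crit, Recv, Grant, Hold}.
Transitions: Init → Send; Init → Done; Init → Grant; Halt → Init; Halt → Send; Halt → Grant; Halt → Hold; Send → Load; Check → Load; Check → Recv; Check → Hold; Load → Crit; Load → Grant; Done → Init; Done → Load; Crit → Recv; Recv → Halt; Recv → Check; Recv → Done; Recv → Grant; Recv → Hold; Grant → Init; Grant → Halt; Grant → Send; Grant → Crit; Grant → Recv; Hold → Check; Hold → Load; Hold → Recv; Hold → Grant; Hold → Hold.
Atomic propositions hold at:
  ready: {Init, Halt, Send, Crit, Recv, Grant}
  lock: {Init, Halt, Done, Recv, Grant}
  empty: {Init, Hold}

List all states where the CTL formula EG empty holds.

EG empty: greatest fixpoint, start Z0 = {Init, Hold}, keep only states in Sat with some successor in Z. Z1 = {Hold}; fixed.
Sat(EG empty) = {Hold}

{Hold}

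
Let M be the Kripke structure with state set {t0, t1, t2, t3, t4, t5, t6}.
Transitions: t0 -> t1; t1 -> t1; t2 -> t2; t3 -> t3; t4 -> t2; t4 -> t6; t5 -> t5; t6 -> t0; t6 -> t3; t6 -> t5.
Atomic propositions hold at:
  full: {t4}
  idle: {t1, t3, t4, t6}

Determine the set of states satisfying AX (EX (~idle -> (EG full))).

Sat(~idle) = {t0, t2, t5}
EG full: greatest fixpoint, start Z0 = {t4}, keep only states in Sat with some successor in Z. Z1 = ∅; fixed.
Sat(EG full) = ∅
Sat(~idle -> (EG full)) = {t1, t3, t4, t6}
Sat(EX (~idle -> (EG full))) = {s : some successor in {t1, t3, t4, t6}} = {t0, t1, t3, t4, t6}
Sat(AX (EX (~idle -> (EG full)))) = {s : every successor in {t0, t1, t3, t4, t6}} = {t0, t1, t3}

{t0, t1, t3}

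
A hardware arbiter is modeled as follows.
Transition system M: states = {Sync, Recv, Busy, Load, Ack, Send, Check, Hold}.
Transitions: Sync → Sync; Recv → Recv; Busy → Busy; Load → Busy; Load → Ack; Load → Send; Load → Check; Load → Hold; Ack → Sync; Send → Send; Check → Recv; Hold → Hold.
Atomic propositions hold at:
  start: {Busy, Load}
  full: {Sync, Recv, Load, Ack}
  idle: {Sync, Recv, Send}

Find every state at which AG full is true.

AG full: greatest fixpoint, start Z0 = {Sync, Recv, Load, Ack}, keep only states in Sat with every successor in Z. Z1 = {Sync, Recv, Ack}; fixed.
Sat(AG full) = {Sync, Recv, Ack}

{Sync, Recv, Ack}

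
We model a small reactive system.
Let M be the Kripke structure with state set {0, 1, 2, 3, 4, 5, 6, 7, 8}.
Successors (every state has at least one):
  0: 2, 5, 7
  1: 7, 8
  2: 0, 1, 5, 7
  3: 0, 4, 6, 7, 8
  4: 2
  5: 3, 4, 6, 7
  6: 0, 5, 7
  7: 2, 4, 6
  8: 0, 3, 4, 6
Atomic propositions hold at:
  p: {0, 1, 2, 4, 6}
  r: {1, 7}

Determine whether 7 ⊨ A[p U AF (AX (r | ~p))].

No

Sat(~p) = {3, 5, 7, 8}
Sat(r | ~p) = {1, 3, 5, 7, 8}
Sat(AX (r | ~p)) = {s : every successor in {1, 3, 5, 7, 8}} = {1}
AF (AX (r | ~p)): least fixpoint, start Z0 = {1}, add states with every successor in Z. Already a fixed point.
Sat(AF (AX (r | ~p))) = {1}
A[p U AF (AX (r | ~p))]: least fixpoint, start Z0 = Sat(AF (AX (r | ~p))) = {1}, add states in Sat(p) with every successor in Z. Already a fixed point.
Sat(A[p U AF (AX (r | ~p))]) = {1}
7 ∉ Sat(A[p U AF (AX (r | ~p))]) = {1}, so the formula does not hold at 7.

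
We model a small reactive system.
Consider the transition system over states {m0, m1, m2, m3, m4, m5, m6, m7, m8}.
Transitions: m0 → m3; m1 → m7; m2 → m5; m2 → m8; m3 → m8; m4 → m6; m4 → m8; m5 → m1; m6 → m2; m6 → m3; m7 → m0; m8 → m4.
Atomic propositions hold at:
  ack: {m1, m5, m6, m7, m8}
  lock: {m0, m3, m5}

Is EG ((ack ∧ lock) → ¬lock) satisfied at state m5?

No

Sat(ack ∧ lock) = {m5}
Sat(¬lock) = {m1, m2, m4, m6, m7, m8}
Sat((ack ∧ lock) → ¬lock) = {m0, m1, m2, m3, m4, m6, m7, m8}
EG ((ack ∧ lock) → ¬lock): greatest fixpoint, start Z0 = {m0, m1, m2, m3, m4, m6, m7, m8}, keep only states in Sat with some successor in Z. Already a fixed point.
Sat(EG ((ack ∧ lock) → ¬lock)) = {m0, m1, m2, m3, m4, m6, m7, m8}
m5 ∉ Sat(EG ((ack ∧ lock) → ¬lock)) = {m0, m1, m2, m3, m4, m6, m7, m8}, so the formula does not hold at m5.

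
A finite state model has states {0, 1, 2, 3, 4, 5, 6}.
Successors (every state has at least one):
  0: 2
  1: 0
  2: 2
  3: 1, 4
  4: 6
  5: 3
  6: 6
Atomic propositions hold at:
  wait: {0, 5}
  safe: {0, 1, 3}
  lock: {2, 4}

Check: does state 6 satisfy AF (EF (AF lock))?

No

AF lock: least fixpoint, start Z0 = {2, 4}, add states with every successor in Z. Z1 = {0, 2, 4}; Z2 = {0, 1, 2, 4}; Z3 = {0, 1, 2, 3, 4}; Z4 = {0, 1, 2, 3, 4, 5}; fixed.
Sat(AF lock) = {0, 1, 2, 3, 4, 5}
EF (AF lock): least fixpoint, start Z0 = {0, 1, 2, 3, 4, 5}, add states with some successor in Z. Already a fixed point.
Sat(EF (AF lock)) = {0, 1, 2, 3, 4, 5}
AF (EF (AF lock)): least fixpoint, start Z0 = {0, 1, 2, 3, 4, 5}, add states with every successor in Z. Already a fixed point.
Sat(AF (EF (AF lock))) = {0, 1, 2, 3, 4, 5}
6 ∉ Sat(AF (EF (AF lock))) = {0, 1, 2, 3, 4, 5}, so the formula does not hold at 6.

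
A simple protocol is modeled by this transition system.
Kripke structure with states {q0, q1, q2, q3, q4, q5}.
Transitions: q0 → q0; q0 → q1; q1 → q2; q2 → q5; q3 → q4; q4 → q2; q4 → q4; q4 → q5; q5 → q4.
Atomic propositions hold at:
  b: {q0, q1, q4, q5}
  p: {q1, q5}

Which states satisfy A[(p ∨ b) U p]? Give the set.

{q1, q5}

Sat(p ∨ b) = {q0, q1, q4, q5}
A[(p ∨ b) U p]: least fixpoint, start Z0 = Sat(p) = {q1, q5}, add states in Sat(p ∨ b) with every successor in Z. Already a fixed point.
Sat(A[(p ∨ b) U p]) = {q1, q5}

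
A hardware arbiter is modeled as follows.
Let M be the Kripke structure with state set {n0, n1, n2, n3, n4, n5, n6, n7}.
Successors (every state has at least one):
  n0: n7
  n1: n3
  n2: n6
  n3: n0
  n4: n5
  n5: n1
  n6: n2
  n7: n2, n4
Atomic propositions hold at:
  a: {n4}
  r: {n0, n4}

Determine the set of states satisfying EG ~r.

Sat(~r) = {n1, n2, n3, n5, n6, n7}
EG ~r: greatest fixpoint, start Z0 = {n1, n2, n3, n5, n6, n7}, keep only states in Sat with some successor in Z. Z1 = {n1, n2, n5, n6, n7}; Z2 = {n2, n5, n6, n7}; Z3 = {n2, n6, n7}; fixed.
Sat(EG ~r) = {n2, n6, n7}

{n2, n6, n7}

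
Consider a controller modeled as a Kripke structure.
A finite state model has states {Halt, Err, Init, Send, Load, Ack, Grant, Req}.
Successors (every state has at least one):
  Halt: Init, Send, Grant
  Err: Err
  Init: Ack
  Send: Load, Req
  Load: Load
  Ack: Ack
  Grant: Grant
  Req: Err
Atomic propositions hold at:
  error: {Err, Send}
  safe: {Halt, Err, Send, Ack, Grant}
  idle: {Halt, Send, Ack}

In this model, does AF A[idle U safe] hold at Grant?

Yes

A[idle U safe]: least fixpoint, start Z0 = Sat(safe) = {Halt, Err, Send, Ack, Grant}, add states in Sat(idle) with every successor in Z. Already a fixed point.
Sat(A[idle U safe]) = {Halt, Err, Send, Ack, Grant}
AF A[idle U safe]: least fixpoint, start Z0 = {Halt, Err, Send, Ack, Grant}, add states with every successor in Z. Z1 = {Halt, Err, Init, Send, Ack, Grant, Req}; fixed.
Sat(AF A[idle U safe]) = {Halt, Err, Init, Send, Ack, Grant, Req}
Grant ∈ Sat(AF A[idle U safe]) = {Halt, Err, Init, Send, Ack, Grant, Req}, so the formula holds at Grant.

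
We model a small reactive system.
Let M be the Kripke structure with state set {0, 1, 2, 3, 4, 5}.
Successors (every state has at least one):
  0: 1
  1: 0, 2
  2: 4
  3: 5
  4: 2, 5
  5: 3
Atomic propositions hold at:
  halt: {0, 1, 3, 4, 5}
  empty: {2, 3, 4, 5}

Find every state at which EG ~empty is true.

Sat(~empty) = {0, 1}
EG ~empty: greatest fixpoint, start Z0 = {0, 1}, keep only states in Sat with some successor in Z. Already a fixed point.
Sat(EG ~empty) = {0, 1}

{0, 1}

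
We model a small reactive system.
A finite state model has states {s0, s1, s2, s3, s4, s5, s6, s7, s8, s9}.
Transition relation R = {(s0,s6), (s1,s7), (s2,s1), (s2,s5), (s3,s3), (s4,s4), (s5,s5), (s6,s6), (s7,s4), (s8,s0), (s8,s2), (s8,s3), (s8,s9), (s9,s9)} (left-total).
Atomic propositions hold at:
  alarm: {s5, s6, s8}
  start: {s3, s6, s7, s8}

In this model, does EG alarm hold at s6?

EG alarm: greatest fixpoint, start Z0 = {s5, s6, s8}, keep only states in Sat with some successor in Z. Z1 = {s5, s6}; fixed.
Sat(EG alarm) = {s5, s6}
s6 ∈ Sat(EG alarm) = {s5, s6}, so the formula holds at s6.

Yes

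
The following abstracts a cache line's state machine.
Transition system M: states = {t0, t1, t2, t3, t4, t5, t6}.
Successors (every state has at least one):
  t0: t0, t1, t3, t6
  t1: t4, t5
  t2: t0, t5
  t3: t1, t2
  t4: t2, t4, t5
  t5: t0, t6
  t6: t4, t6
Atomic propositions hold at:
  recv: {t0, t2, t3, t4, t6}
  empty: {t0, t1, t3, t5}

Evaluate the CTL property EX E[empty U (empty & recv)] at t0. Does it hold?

Yes

Sat(empty & recv) = {t0, t3}
E[empty U (empty & recv)]: least fixpoint, start Z0 = Sat((empty & recv)) = {t0, t3}, add states in Sat(empty) with some successor in Z. Z1 = {t0, t3, t5}; Z2 = {t0, t1, t3, t5}; fixed.
Sat(E[empty U (empty & recv)]) = {t0, t1, t3, t5}
Sat(EX E[empty U (empty & recv)]) = {s : some successor in {t0, t1, t3, t5}} = {t0, t1, t2, t3, t4, t5}
t0 ∈ Sat(EX E[empty U (empty & recv)]) = {t0, t1, t2, t3, t4, t5}, so the formula holds at t0.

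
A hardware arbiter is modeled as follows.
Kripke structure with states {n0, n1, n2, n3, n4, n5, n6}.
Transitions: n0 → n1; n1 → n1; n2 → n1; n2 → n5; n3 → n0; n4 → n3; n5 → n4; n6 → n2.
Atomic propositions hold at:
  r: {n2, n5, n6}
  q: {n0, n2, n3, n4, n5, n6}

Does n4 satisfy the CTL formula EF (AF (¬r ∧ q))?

Sat(¬r) = {n0, n1, n3, n4}
Sat(¬r ∧ q) = {n0, n3, n4}
AF (¬r ∧ q): least fixpoint, start Z0 = {n0, n3, n4}, add states with every successor in Z. Z1 = {n0, n3, n4, n5}; fixed.
Sat(AF (¬r ∧ q)) = {n0, n3, n4, n5}
EF (AF (¬r ∧ q)): least fixpoint, start Z0 = {n0, n3, n4, n5}, add states with some successor in Z. Z1 = {n0, n2, n3, n4, n5}; Z2 = {n0, n2, n3, n4, n5, n6}; fixed.
Sat(EF (AF (¬r ∧ q))) = {n0, n2, n3, n4, n5, n6}
n4 ∈ Sat(EF (AF (¬r ∧ q))) = {n0, n2, n3, n4, n5, n6}, so the formula holds at n4.

Yes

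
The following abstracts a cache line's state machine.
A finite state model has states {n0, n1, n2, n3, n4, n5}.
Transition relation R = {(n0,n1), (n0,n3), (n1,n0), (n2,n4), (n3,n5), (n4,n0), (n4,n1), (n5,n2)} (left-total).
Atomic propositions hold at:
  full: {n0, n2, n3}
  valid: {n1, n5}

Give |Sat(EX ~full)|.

Sat(~full) = {n1, n4, n5}
Sat(EX ~full) = {s : some successor in {n1, n4, n5}} = {n0, n2, n3, n4}
|Sat(EX ~full)| = |{n0, n2, n3, n4}| = 4.

4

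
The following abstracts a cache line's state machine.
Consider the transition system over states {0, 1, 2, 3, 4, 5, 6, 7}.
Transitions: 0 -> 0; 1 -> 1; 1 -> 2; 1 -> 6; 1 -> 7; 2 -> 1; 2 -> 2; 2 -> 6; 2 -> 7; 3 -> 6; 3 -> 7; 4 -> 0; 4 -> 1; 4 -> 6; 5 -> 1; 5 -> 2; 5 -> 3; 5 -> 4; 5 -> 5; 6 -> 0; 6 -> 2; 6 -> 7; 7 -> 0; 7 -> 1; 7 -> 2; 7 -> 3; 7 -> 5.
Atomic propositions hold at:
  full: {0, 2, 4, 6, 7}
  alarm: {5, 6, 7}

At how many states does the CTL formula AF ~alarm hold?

Sat(~alarm) = {0, 1, 2, 3, 4}
AF ~alarm: least fixpoint, start Z0 = {0, 1, 2, 3, 4}, add states with every successor in Z. Already a fixed point.
Sat(AF ~alarm) = {0, 1, 2, 3, 4}
|Sat(AF ~alarm)| = |{0, 1, 2, 3, 4}| = 5.

5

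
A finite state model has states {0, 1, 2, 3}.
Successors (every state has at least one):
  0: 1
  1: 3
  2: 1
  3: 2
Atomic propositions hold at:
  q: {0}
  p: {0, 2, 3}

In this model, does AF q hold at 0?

Yes

AF q: least fixpoint, start Z0 = {0}, add states with every successor in Z. Already a fixed point.
Sat(AF q) = {0}
0 ∈ Sat(AF q) = {0}, so the formula holds at 0.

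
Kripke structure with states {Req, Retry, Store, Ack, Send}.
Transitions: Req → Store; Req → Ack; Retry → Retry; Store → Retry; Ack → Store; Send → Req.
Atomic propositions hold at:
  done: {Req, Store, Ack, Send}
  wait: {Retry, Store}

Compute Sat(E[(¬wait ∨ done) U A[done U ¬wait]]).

Sat(¬wait) = {Req, Ack, Send}
Sat(¬wait ∨ done) = {Req, Store, Ack, Send}
A[done U ¬wait]: least fixpoint, start Z0 = Sat(¬wait) = {Req, Ack, Send}, add states in Sat(done) with every successor in Z. Already a fixed point.
Sat(A[done U ¬wait]) = {Req, Ack, Send}
E[(¬wait ∨ done) U A[done U ¬wait]]: least fixpoint, start Z0 = Sat(A[done U ¬wait]) = {Req, Ack, Send}, add states in Sat(¬wait ∨ done) with some successor in Z. Already a fixed point.
Sat(E[(¬wait ∨ done) U A[done U ¬wait]]) = {Req, Ack, Send}

{Req, Ack, Send}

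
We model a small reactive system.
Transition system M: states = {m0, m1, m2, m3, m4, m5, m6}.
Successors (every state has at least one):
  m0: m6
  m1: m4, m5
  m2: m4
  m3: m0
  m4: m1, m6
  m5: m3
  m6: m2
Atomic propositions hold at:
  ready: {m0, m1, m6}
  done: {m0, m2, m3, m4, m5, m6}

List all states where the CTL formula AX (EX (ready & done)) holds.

{m2, m3, m5}

Sat(ready & done) = {m0, m6}
Sat(EX (ready & done)) = {s : some successor in {m0, m6}} = {m0, m3, m4}
Sat(AX (EX (ready & done))) = {s : every successor in {m0, m3, m4}} = {m2, m3, m5}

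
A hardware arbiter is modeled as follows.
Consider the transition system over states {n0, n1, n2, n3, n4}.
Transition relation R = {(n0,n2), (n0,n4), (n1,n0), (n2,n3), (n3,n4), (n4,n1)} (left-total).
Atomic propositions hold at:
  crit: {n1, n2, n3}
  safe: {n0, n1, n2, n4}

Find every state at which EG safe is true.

{n0, n1, n4}

EG safe: greatest fixpoint, start Z0 = {n0, n1, n2, n4}, keep only states in Sat with some successor in Z. Z1 = {n0, n1, n4}; fixed.
Sat(EG safe) = {n0, n1, n4}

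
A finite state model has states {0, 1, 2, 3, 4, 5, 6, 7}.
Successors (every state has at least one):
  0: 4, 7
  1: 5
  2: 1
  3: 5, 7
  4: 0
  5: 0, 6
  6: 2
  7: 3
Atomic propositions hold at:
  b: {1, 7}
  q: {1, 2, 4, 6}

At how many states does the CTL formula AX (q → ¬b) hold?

7

Sat(¬b) = {0, 2, 3, 4, 5, 6}
Sat(q → ¬b) = {0, 2, 3, 4, 5, 6, 7}
Sat(AX (q → ¬b)) = {s : every successor in {0, 2, 3, 4, 5, 6, 7}} = {0, 1, 3, 4, 5, 6, 7}
|Sat(AX (q → ¬b))| = |{0, 1, 3, 4, 5, 6, 7}| = 7.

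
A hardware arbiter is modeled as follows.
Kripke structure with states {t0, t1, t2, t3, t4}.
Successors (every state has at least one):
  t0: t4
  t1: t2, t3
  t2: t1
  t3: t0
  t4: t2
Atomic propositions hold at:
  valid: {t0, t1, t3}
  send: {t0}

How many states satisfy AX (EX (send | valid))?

Sat(send | valid) = {t0, t1, t3}
Sat(EX (send | valid)) = {s : some successor in {t0, t1, t3}} = {t1, t2, t3}
Sat(AX (EX (send | valid))) = {s : every successor in {t1, t2, t3}} = {t1, t2, t4}
|Sat(AX (EX (send | valid)))| = |{t1, t2, t4}| = 3.

3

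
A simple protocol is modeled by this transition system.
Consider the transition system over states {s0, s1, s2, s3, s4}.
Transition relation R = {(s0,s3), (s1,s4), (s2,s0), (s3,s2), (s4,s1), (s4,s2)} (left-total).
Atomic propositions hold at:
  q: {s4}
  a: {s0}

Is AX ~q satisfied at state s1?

Sat(~q) = {s0, s1, s2, s3}
Sat(AX ~q) = {s : every successor in {s0, s1, s2, s3}} = {s0, s2, s3, s4}
s1 ∉ Sat(AX ~q) = {s0, s2, s3, s4}, so the formula does not hold at s1.

No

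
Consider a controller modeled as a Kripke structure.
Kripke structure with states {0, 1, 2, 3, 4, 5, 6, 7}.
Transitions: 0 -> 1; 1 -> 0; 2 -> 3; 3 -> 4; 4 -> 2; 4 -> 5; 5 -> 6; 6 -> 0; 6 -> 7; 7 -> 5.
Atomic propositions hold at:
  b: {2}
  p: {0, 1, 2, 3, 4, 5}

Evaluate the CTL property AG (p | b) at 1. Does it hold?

Yes

Sat(p | b) = {0, 1, 2, 3, 4, 5}
AG (p | b): greatest fixpoint, start Z0 = {0, 1, 2, 3, 4, 5}, keep only states in Sat with every successor in Z. Z1 = {0, 1, 2, 3, 4}; Z2 = {0, 1, 2, 3}; Z3 = {0, 1, 2}; Z4 = {0, 1}; fixed.
Sat(AG (p | b)) = {0, 1}
1 ∈ Sat(AG (p | b)) = {0, 1}, so the formula holds at 1.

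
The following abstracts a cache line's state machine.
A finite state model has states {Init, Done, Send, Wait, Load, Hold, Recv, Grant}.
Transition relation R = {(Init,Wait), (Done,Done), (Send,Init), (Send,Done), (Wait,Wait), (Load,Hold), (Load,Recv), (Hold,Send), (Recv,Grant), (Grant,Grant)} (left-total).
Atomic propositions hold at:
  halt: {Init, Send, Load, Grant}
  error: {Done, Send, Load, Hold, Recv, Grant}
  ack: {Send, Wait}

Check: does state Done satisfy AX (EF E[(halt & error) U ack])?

Sat(halt & error) = {Send, Load, Grant}
E[(halt & error) U ack]: least fixpoint, start Z0 = Sat(ack) = {Send, Wait}, add states in Sat(halt & error) with some successor in Z. Already a fixed point.
Sat(E[(halt & error) U ack]) = {Send, Wait}
EF E[(halt & error) U ack]: least fixpoint, start Z0 = {Send, Wait}, add states with some successor in Z. Z1 = {Init, Send, Wait, Hold}; Z2 = {Init, Send, Wait, Load, Hold}; fixed.
Sat(EF E[(halt & error) U ack]) = {Init, Send, Wait, Load, Hold}
Sat(AX (EF E[(halt & error) U ack])) = {s : every successor in {Init, Send, Wait, Load, Hold}} = {Init, Wait, Hold}
Done ∉ Sat(AX (EF E[(halt & error) U ack])) = {Init, Wait, Hold}, so the formula does not hold at Done.

No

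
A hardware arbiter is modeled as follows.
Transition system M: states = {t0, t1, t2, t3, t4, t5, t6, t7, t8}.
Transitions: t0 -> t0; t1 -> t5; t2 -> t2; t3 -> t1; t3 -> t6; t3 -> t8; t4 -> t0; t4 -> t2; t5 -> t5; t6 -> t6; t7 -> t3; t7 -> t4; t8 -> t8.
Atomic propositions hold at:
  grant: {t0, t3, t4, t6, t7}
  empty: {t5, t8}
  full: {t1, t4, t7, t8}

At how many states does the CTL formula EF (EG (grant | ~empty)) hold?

Sat(~empty) = {t0, t1, t2, t3, t4, t6, t7}
Sat(grant | ~empty) = {t0, t1, t2, t3, t4, t6, t7}
EG (grant | ~empty): greatest fixpoint, start Z0 = {t0, t1, t2, t3, t4, t6, t7}, keep only states in Sat with some successor in Z. Z1 = {t0, t2, t3, t4, t6, t7}; fixed.
Sat(EG (grant | ~empty)) = {t0, t2, t3, t4, t6, t7}
EF (EG (grant | ~empty)): least fixpoint, start Z0 = {t0, t2, t3, t4, t6, t7}, add states with some successor in Z. Already a fixed point.
Sat(EF (EG (grant | ~empty))) = {t0, t2, t3, t4, t6, t7}
|Sat(EF (EG (grant | ~empty)))| = |{t0, t2, t3, t4, t6, t7}| = 6.

6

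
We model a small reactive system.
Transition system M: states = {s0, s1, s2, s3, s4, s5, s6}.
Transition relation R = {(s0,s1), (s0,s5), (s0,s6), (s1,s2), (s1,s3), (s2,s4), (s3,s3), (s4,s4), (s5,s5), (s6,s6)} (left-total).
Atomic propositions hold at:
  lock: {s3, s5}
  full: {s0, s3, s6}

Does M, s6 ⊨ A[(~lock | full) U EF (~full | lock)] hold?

No

Sat(~lock) = {s0, s1, s2, s4, s6}
Sat(~lock | full) = {s0, s1, s2, s3, s4, s6}
Sat(~full) = {s1, s2, s4, s5}
Sat(~full | lock) = {s1, s2, s3, s4, s5}
EF (~full | lock): least fixpoint, start Z0 = {s1, s2, s3, s4, s5}, add states with some successor in Z. Z1 = {s0, s1, s2, s3, s4, s5}; fixed.
Sat(EF (~full | lock)) = {s0, s1, s2, s3, s4, s5}
A[(~lock | full) U EF (~full | lock)]: least fixpoint, start Z0 = Sat(EF (~full | lock)) = {s0, s1, s2, s3, s4, s5}, add states in Sat(~lock | full) with every successor in Z. Already a fixed point.
Sat(A[(~lock | full) U EF (~full | lock)]) = {s0, s1, s2, s3, s4, s5}
s6 ∉ Sat(A[(~lock | full) U EF (~full | lock)]) = {s0, s1, s2, s3, s4, s5}, so the formula does not hold at s6.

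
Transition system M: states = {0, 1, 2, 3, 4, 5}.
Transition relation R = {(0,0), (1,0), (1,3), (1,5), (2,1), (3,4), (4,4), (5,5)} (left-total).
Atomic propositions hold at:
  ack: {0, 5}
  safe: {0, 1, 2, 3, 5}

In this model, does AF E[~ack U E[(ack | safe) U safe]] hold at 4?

Sat(~ack) = {1, 2, 3, 4}
Sat(ack | safe) = {0, 1, 2, 3, 5}
E[(ack | safe) U safe]: least fixpoint, start Z0 = Sat(safe) = {0, 1, 2, 3, 5}, add states in Sat(ack | safe) with some successor in Z. Already a fixed point.
Sat(E[(ack | safe) U safe]) = {0, 1, 2, 3, 5}
E[~ack U E[(ack | safe) U safe]]: least fixpoint, start Z0 = Sat(E[(ack | safe) U safe]) = {0, 1, 2, 3, 5}, add states in Sat(~ack) with some successor in Z. Already a fixed point.
Sat(E[~ack U E[(ack | safe) U safe]]) = {0, 1, 2, 3, 5}
AF E[~ack U E[(ack | safe) U safe]]: least fixpoint, start Z0 = {0, 1, 2, 3, 5}, add states with every successor in Z. Already a fixed point.
Sat(AF E[~ack U E[(ack | safe) U safe]]) = {0, 1, 2, 3, 5}
4 ∉ Sat(AF E[~ack U E[(ack | safe) U safe]]) = {0, 1, 2, 3, 5}, so the formula does not hold at 4.

No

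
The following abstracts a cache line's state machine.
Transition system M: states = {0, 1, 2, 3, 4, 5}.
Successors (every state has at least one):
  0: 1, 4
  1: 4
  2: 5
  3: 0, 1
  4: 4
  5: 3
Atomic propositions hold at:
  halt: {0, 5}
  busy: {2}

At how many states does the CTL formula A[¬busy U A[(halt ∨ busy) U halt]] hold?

Sat(¬busy) = {0, 1, 3, 4, 5}
Sat(halt ∨ busy) = {0, 2, 5}
A[(halt ∨ busy) U halt]: least fixpoint, start Z0 = Sat(halt) = {0, 5}, add states in Sat(halt ∨ busy) with every successor in Z. Z1 = {0, 2, 5}; fixed.
Sat(A[(halt ∨ busy) U halt]) = {0, 2, 5}
A[¬busy U A[(halt ∨ busy) U halt]]: least fixpoint, start Z0 = Sat(A[(halt ∨ busy) U halt]) = {0, 2, 5}, add states in Sat(¬busy) with every successor in Z. Already a fixed point.
Sat(A[¬busy U A[(halt ∨ busy) U halt]]) = {0, 2, 5}
|Sat(A[¬busy U A[(halt ∨ busy) U halt]])| = |{0, 2, 5}| = 3.

3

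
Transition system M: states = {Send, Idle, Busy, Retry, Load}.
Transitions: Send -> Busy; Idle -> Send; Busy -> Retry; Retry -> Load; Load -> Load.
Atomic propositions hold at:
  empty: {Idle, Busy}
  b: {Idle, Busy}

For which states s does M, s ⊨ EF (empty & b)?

{Send, Idle, Busy}

Sat(empty & b) = {Idle, Busy}
EF (empty & b): least fixpoint, start Z0 = {Idle, Busy}, add states with some successor in Z. Z1 = {Send, Idle, Busy}; fixed.
Sat(EF (empty & b)) = {Send, Idle, Busy}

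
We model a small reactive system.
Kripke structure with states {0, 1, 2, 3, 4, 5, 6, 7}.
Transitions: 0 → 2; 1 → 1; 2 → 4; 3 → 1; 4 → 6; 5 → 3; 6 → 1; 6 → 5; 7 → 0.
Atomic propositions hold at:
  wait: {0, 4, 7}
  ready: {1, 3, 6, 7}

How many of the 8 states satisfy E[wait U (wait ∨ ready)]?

6

Sat(wait ∨ ready) = {0, 1, 3, 4, 6, 7}
E[wait U (wait ∨ ready)]: least fixpoint, start Z0 = Sat((wait ∨ ready)) = {0, 1, 3, 4, 6, 7}, add states in Sat(wait) with some successor in Z. Already a fixed point.
Sat(E[wait U (wait ∨ ready)]) = {0, 1, 3, 4, 6, 7}
|Sat(E[wait U (wait ∨ ready)])| = |{0, 1, 3, 4, 6, 7}| = 6.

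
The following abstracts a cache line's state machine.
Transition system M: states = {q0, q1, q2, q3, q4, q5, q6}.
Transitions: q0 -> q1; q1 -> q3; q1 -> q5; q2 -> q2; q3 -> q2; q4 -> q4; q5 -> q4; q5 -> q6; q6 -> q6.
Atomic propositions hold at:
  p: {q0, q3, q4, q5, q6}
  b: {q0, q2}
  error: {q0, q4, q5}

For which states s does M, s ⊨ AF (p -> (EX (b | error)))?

Sat(b | error) = {q0, q2, q4, q5}
Sat(EX (b | error)) = {s : some successor in {q0, q2, q4, q5}} = {q1, q2, q3, q4, q5}
Sat(p -> (EX (b | error))) = {q1, q2, q3, q4, q5}
AF (p -> (EX (b | error))): least fixpoint, start Z0 = {q1, q2, q3, q4, q5}, add states with every successor in Z. Z1 = {q0, q1, q2, q3, q4, q5}; fixed.
Sat(AF (p -> (EX (b | error)))) = {q0, q1, q2, q3, q4, q5}

{q0, q1, q2, q3, q4, q5}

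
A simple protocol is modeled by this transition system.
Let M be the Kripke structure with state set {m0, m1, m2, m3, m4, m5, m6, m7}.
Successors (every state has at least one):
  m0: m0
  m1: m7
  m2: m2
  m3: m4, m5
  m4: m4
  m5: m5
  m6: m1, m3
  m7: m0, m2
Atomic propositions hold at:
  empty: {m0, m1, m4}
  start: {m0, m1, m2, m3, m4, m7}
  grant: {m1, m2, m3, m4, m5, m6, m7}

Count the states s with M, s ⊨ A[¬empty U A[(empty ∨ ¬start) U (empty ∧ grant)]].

2

Sat(¬empty) = {m2, m3, m5, m6, m7}
Sat(¬start) = {m5, m6}
Sat(empty ∨ ¬start) = {m0, m1, m4, m5, m6}
Sat(empty ∧ grant) = {m1, m4}
A[(empty ∨ ¬start) U (empty ∧ grant)]: least fixpoint, start Z0 = Sat((empty ∧ grant)) = {m1, m4}, add states in Sat(empty ∨ ¬start) with every successor in Z. Already a fixed point.
Sat(A[(empty ∨ ¬start) U (empty ∧ grant)]) = {m1, m4}
A[¬empty U A[(empty ∨ ¬start) U (empty ∧ grant)]]: least fixpoint, start Z0 = Sat(A[(empty ∨ ¬start) U (empty ∧ grant)]) = {m1, m4}, add states in Sat(¬empty) with every successor in Z. Already a fixed point.
Sat(A[¬empty U A[(empty ∨ ¬start) U (empty ∧ grant)]]) = {m1, m4}
|Sat(A[¬empty U A[(empty ∨ ¬start) U (empty ∧ grant)]])| = |{m1, m4}| = 2.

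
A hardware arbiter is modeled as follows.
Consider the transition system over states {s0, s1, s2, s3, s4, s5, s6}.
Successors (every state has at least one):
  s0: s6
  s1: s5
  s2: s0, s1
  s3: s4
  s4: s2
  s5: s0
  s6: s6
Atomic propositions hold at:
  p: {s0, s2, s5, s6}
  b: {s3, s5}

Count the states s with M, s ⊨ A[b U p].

4

A[b U p]: least fixpoint, start Z0 = Sat(p) = {s0, s2, s5, s6}, add states in Sat(b) with every successor in Z. Already a fixed point.
Sat(A[b U p]) = {s0, s2, s5, s6}
|Sat(A[b U p])| = |{s0, s2, s5, s6}| = 4.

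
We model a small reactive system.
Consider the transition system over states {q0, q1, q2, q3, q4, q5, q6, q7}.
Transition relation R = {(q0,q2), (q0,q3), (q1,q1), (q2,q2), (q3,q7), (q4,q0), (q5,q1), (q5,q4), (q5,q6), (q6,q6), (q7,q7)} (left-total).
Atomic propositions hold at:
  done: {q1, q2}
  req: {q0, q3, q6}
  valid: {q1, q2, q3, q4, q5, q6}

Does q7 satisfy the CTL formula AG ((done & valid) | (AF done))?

Sat(done & valid) = {q1, q2}
AF done: least fixpoint, start Z0 = {q1, q2}, add states with every successor in Z. Already a fixed point.
Sat(AF done) = {q1, q2}
Sat((done & valid) | (AF done)) = {q1, q2}
AG ((done & valid) | (AF done)): greatest fixpoint, start Z0 = {q1, q2}, keep only states in Sat with every successor in Z. Already a fixed point.
Sat(AG ((done & valid) | (AF done))) = {q1, q2}
q7 ∉ Sat(AG ((done & valid) | (AF done))) = {q1, q2}, so the formula does not hold at q7.

No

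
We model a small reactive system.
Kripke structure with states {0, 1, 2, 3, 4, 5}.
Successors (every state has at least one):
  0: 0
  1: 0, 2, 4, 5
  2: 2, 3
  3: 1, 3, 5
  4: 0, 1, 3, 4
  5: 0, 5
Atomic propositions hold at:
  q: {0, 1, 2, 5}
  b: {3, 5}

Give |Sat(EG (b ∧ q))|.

1

Sat(b ∧ q) = {5}
EG (b ∧ q): greatest fixpoint, start Z0 = {5}, keep only states in Sat with some successor in Z. Already a fixed point.
Sat(EG (b ∧ q)) = {5}
|Sat(EG (b ∧ q))| = |{5}| = 1.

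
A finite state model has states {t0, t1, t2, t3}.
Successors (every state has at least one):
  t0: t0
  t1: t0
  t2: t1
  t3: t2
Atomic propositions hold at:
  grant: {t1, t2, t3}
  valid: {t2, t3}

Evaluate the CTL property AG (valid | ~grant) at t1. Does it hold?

No

Sat(~grant) = {t0}
Sat(valid | ~grant) = {t0, t2, t3}
AG (valid | ~grant): greatest fixpoint, start Z0 = {t0, t2, t3}, keep only states in Sat with every successor in Z. Z1 = {t0, t3}; Z2 = {t0}; fixed.
Sat(AG (valid | ~grant)) = {t0}
t1 ∉ Sat(AG (valid | ~grant)) = {t0}, so the formula does not hold at t1.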